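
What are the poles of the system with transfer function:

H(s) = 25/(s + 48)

Pole is where denominator = 0: s + 48 = 0, so s = -48.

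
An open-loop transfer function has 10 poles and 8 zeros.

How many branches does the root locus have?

Root locus has n branches where n = number of poles = 10.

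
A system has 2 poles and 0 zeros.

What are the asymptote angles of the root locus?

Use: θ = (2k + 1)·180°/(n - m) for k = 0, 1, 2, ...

n - m = 2 - 0 = 2. Angles: θk = (2k + 1)·180°/2 = 90°, 270°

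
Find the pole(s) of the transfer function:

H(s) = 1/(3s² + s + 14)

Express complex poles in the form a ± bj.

Discriminant = 1² - 4×3×14 = 1 - 168 = -167 < 0, so the poles are a complex conjugate pair s = (-1 ± j√167)/(2×3). Real part = -1/(2×3) = -1/6 ≈ -0.1667; imaginary part = ±√167/(2×3) ≈ 2.1538. Poles: s = -0.1667 ± 2.1538j.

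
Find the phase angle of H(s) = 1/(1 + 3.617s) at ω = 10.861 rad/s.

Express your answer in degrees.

Phase = -arctan(ωτ) = -arctan(10.861 × 3.617) = -88.5°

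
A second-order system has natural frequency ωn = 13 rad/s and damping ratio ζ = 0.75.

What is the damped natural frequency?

ωd = ωn√(1 - ζ²) = 13√(1 - 0.75²) = 8.6 rad/s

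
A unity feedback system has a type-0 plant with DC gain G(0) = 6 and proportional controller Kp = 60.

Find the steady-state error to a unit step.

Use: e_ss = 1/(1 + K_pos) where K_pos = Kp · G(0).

K_pos = Kp · G(0) = 60 × 6 = 360. e_ss = 1/(1 + 360) = 0.0028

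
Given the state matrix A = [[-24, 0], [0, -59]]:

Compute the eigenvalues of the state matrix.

For diagonal matrix, eigenvalues are diagonal entries: λ₁ = -24, λ₂ = -59.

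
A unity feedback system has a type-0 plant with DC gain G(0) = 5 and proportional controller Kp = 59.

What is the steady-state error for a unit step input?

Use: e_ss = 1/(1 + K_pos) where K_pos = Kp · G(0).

K_pos = Kp · G(0) = 59 × 5 = 295. e_ss = 1/(1 + 295) = 0.0034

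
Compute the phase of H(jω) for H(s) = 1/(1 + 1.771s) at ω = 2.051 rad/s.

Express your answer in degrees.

Phase = -arctan(ωτ) = -arctan(2.051 × 1.771) = -74.6°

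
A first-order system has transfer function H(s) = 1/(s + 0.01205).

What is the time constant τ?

For H(s) = 1/(s + 1/τ), the pole is at -1/τ = -0.01205, so τ = 1/0.01205 = 82.99 s.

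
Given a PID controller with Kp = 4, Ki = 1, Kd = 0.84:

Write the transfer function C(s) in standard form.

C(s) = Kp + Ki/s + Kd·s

Substituting values: C(s) = 4 + 1/s + 0.84s = (0.84s² + 4s + 1)/s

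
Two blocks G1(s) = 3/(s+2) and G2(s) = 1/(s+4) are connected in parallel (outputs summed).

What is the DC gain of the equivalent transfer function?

Parallel: G_eq = G1 + G2. DC gain = G1(0) + G2(0) = 3/2 + 1/4 = 1.5 + 0.25 = 1.75.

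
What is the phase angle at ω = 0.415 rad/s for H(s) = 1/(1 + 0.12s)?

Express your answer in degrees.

Phase = -arctan(ωτ) = -arctan(0.415 × 0.12) = -2.9°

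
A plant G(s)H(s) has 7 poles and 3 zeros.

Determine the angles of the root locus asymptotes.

n - m = 7 - 3 = 4. Angles: θk = (2k + 1)·180°/4 = 45°, 135°, 225°, 315°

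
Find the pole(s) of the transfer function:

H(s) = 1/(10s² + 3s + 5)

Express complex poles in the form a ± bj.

Discriminant = 3² - 4×10×5 = 9 - 200 = -191 < 0, so the poles are a complex conjugate pair s = (-3 ± j√191)/(2×10). Real part = -3/(2×10) = -3/20 = -0.15; imaginary part = ±√191/(2×10) ≈ 0.6910. Poles: s = -0.15 ± 0.6910j.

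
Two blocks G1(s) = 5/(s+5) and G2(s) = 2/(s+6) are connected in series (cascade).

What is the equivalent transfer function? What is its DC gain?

Series: multiply transfer functions. G_eq = 5/(s+5) × 2/(s+6) = 10/((s+5)(s+6)). DC gain = 10/(5×6) = 0.3333.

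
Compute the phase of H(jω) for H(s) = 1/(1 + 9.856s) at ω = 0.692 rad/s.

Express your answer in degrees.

Phase = -arctan(ωτ) = -arctan(0.692 × 9.856) = -81.7°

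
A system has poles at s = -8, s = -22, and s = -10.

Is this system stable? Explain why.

All poles are in the left half-plane. System is stable.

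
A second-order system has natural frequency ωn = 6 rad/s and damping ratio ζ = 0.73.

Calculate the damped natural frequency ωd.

ωd = ωn√(1 - ζ²) = 6√(1 - 0.73²) = 4.1 rad/s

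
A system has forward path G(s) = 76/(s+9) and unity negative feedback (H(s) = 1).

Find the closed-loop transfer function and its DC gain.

T(s) = G/(1+GH) = [76/(s+9)] / [1 + 76/(s+9)] = 76/(s+9+76) = 76/(s+85). DC gain = 76/85 = 0.8941.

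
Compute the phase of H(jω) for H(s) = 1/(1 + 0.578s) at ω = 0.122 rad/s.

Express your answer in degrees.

Phase = -arctan(ωτ) = -arctan(0.122 × 0.578) = -4.0°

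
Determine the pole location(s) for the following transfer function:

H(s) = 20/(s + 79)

Pole is where denominator = 0: s + 79 = 0, so s = -79.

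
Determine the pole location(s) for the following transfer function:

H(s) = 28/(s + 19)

Pole is where denominator = 0: s + 19 = 0, so s = -19.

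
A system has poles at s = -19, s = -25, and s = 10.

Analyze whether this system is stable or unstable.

Pole(s) at s = 10 are not in the left half-plane. System is unstable.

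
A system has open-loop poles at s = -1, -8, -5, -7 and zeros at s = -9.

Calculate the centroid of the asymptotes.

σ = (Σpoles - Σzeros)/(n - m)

σ = (Σpoles - Σzeros)/(n - m) = (-21 - (-9))/(4 - 1) = -12/3 = -4.0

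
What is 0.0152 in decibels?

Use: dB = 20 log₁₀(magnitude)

dB = 20 log₁₀(0.0152) = -36.4 dB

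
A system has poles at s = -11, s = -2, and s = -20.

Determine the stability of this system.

All poles are in the left half-plane. System is stable.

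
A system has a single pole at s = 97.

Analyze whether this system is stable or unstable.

Pole at s = 97 is in the right half-plane. Unstable.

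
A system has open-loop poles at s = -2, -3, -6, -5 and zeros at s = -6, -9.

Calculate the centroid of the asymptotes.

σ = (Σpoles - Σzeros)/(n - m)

σ = (Σpoles - Σzeros)/(n - m) = (-16 - (-15))/(4 - 2) = -1/2 = -0.5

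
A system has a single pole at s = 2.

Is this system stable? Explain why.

Pole at s = 2 is in the right half-plane. Unstable.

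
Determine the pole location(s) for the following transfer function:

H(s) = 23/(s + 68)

Pole is where denominator = 0: s + 68 = 0, so s = -68.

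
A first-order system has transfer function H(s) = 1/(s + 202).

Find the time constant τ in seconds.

For H(s) = 1/(s + 1/τ), the pole is at -1/τ = -202, so τ = 1/202 = 0.0050 s.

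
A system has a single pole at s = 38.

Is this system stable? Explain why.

Pole at s = 38 is in the right half-plane. Unstable.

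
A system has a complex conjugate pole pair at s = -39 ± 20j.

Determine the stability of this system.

Real part of poles is -39 (< 0, left half-plane). Stable.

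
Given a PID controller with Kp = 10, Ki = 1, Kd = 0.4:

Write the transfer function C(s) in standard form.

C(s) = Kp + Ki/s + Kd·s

Substituting values: C(s) = 10 + 1/s + 0.4s = (0.4s² + 10s + 1)/s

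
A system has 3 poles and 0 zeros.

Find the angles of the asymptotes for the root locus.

n - m = 3 - 0 = 3. Angles: θk = (2k + 1)·180°/3 = 60°, 180°, 300°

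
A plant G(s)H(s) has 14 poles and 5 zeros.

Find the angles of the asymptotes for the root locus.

n - m = 14 - 5 = 9. Angles: θk = (2k + 1)·180°/9 = 20°, 60°, 100°, 140°, 180°, 220°, 260°, 300°, 340°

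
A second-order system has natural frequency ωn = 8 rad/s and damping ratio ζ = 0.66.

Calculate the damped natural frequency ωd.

ωd = ωn√(1 - ζ²) = 8√(1 - 0.66²) = 6.01 rad/s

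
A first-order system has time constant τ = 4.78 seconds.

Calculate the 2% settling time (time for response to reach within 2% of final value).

For first-order system, 2% settling time ≈ 4τ = 4 × 4.78 = 19.12 s.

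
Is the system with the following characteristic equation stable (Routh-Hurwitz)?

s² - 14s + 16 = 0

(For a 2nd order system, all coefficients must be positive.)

Coefficients: 1, -14, 16. b=-14 not positive, so system is unstable.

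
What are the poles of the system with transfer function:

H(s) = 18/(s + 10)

Pole is where denominator = 0: s + 10 = 0, so s = -10.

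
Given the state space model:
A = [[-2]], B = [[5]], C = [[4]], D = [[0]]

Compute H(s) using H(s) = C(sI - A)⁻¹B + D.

(sI - A)⁻¹ = 1/(s + 2). H(s) = 4 × 5/(s + 2) + 0 = 20/(s + 2).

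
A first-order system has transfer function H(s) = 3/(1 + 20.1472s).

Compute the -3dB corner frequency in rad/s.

Corner frequency = 1/τ = 1/20.1472 = 0.05 rad/s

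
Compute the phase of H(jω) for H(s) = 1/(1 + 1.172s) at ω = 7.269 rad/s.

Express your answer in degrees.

Phase = -arctan(ωτ) = -arctan(7.269 × 1.172) = -83.3°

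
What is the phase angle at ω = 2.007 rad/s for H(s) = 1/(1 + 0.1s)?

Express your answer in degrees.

Phase = -arctan(ωτ) = -arctan(2.007 × 0.1) = -11.3°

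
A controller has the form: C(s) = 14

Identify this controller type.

This is a Proportional (P) controller.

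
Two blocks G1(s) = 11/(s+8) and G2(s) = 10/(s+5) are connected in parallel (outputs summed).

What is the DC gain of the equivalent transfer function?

Parallel: G_eq = G1 + G2. DC gain = G1(0) + G2(0) = 11/8 + 10/5 = 1.375 + 2 = 3.375.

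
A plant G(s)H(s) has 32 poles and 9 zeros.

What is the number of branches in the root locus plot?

Root locus has n branches where n = number of poles = 32.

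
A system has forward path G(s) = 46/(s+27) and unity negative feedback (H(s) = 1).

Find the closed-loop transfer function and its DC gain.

T(s) = G/(1+GH) = [46/(s+27)] / [1 + 46/(s+27)] = 46/(s+27+46) = 46/(s+73). DC gain = 46/73 = 0.6301.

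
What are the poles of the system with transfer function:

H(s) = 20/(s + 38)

Pole is where denominator = 0: s + 38 = 0, so s = -38.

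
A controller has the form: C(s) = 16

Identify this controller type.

This is a Proportional (P) controller.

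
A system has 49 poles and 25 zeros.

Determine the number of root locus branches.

Root locus has n branches where n = number of poles = 49.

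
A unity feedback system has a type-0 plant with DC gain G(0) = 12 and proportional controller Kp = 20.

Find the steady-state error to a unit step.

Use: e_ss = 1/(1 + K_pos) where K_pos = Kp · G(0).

K_pos = Kp · G(0) = 20 × 12 = 240. e_ss = 1/(1 + 240) = 0.0041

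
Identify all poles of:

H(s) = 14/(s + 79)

Pole is where denominator = 0: s + 79 = 0, so s = -79.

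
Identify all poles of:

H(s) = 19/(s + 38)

Pole is where denominator = 0: s + 38 = 0, so s = -38.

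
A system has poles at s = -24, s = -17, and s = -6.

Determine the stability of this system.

All poles are in the left half-plane. System is stable.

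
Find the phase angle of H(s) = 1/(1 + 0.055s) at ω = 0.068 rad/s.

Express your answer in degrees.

Phase = -arctan(ωτ) = -arctan(0.068 × 0.055) = -0.2°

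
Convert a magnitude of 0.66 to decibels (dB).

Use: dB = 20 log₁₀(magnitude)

dB = 20 log₁₀(0.66) = -3.6 dB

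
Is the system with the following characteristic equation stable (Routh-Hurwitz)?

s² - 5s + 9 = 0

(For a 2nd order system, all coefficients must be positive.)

Coefficients: 1, -5, 9. b=-5 not positive, so system is unstable.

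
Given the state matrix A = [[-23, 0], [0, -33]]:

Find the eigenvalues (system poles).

For diagonal matrix, eigenvalues are diagonal entries: λ₁ = -23, λ₂ = -33.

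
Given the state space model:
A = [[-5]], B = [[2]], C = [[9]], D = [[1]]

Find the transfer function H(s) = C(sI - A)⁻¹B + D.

(sI - A)⁻¹ = 1/(s + 5). H(s) = 9×2/(s + 5) + 1 = (s + 23)/(s + 5).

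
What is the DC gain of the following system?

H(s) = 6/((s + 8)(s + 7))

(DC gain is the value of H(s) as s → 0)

DC gain = H(0) = 6/(8 × 7) = 6/56 = 0.1071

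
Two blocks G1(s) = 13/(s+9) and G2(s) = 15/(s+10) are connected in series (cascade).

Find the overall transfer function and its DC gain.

Series: multiply transfer functions. G_eq = 13/(s+9) × 15/(s+10) = 195/((s+9)(s+10)). DC gain = 195/(9×10) = 2.1667.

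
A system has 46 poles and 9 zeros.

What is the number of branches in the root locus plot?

Root locus has n branches where n = number of poles = 46.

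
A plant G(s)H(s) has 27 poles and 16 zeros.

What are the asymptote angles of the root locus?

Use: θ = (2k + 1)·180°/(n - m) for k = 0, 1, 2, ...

n - m = 27 - 16 = 11. Angles: θk = (2k + 1)·180°/11 = 16.36°, 49.09°, 81.82°, 114.55°, 147.27°, 180°, 212.73°, 245.45°, 278.18°, 310.91°, 343.64°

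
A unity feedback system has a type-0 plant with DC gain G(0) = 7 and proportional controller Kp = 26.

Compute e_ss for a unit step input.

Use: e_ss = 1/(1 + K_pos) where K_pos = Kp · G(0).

K_pos = Kp · G(0) = 26 × 7 = 182. e_ss = 1/(1 + 182) = 0.0055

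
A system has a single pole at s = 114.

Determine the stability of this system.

Pole at s = 114 is in the right half-plane. Unstable.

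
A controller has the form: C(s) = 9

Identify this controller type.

This is a Proportional (P) controller.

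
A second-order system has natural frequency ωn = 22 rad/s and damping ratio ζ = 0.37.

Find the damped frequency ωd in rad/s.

ωd = ωn√(1 - ζ²) = 22√(1 - 0.37²) = 20.44 rad/s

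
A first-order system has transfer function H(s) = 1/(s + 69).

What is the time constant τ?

For H(s) = 1/(s + 1/τ), the pole is at -1/τ = -69, so τ = 1/69 = 0.0145 s.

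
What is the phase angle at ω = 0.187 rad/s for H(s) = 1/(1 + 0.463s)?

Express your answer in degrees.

Phase = -arctan(ωτ) = -arctan(0.187 × 0.463) = -4.9°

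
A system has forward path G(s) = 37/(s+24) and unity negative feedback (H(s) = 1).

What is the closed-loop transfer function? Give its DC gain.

T(s) = G/(1+GH) = [37/(s+24)] / [1 + 37/(s+24)] = 37/(s+24+37) = 37/(s+61). DC gain = 37/61 = 0.6066.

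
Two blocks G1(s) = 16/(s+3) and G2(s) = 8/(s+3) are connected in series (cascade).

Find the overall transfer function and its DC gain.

Series: multiply transfer functions. G_eq = 16/(s+3) × 8/(s+3) = 128/((s+3)(s+3)). DC gain = 128/(3×3) = 14.2222.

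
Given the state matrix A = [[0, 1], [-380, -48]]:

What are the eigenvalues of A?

det(A - λI) = λ² - (-48)λ + 380 = (λ - (-10))(λ - (-38)). Eigenvalues: -10, -38.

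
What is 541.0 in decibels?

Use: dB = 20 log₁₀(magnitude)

dB = 20 log₁₀(541.0) = 54.7 dB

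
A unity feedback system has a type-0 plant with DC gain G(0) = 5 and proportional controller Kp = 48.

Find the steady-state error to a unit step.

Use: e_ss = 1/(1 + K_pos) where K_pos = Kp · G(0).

K_pos = Kp · G(0) = 48 × 5 = 240. e_ss = 1/(1 + 240) = 0.0041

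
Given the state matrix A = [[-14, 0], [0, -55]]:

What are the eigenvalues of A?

For diagonal matrix, eigenvalues are diagonal entries: λ₁ = -14, λ₂ = -55.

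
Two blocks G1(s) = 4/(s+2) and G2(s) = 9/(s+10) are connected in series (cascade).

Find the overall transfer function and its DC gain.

Series: multiply transfer functions. G_eq = 4/(s+2) × 9/(s+10) = 36/((s+2)(s+10)). DC gain = 36/(2×10) = 1.8.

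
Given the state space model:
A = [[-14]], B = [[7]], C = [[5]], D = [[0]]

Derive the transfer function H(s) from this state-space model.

(sI - A)⁻¹ = 1/(s + 14). H(s) = 5 × 7/(s + 14) + 0 = 35/(s + 14).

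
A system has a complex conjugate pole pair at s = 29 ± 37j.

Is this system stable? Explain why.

Real part of poles is 29 (> 0, right half-plane). Unstable.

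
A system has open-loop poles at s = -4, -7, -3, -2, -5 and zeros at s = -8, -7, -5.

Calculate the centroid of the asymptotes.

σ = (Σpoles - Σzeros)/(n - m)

σ = (Σpoles - Σzeros)/(n - m) = (-21 - (-20))/(5 - 3) = -1/2 = -0.5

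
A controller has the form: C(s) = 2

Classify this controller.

This is a Proportional (P) controller.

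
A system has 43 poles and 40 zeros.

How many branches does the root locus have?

Root locus has n branches where n = number of poles = 43.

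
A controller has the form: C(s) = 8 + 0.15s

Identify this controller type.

This is a Proportional-Derivative (PD) controller.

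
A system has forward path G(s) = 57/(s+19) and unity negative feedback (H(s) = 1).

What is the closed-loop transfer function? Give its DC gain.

T(s) = G/(1+GH) = [57/(s+19)] / [1 + 57/(s+19)] = 57/(s+19+57) = 57/(s+76). DC gain = 57/76 = 0.75.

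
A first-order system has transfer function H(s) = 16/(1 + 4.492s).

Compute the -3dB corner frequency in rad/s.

Corner frequency = 1/τ = 1/4.492 = 0.223 rad/s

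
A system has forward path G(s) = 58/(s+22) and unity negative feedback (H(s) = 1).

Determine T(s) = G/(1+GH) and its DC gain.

T(s) = G/(1+GH) = [58/(s+22)] / [1 + 58/(s+22)] = 58/(s+22+58) = 58/(s+80). DC gain = 58/80 = 0.725.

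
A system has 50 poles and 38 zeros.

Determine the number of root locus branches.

Root locus has n branches where n = number of poles = 50.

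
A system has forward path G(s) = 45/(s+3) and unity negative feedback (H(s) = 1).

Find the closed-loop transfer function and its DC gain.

T(s) = G/(1+GH) = [45/(s+3)] / [1 + 45/(s+3)] = 45/(s+3+45) = 45/(s+48). DC gain = 45/48 = 0.9375.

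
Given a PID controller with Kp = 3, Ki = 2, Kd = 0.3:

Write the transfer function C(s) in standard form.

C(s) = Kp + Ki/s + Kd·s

Substituting values: C(s) = 3 + 2/s + 0.3s = (0.3s² + 3s + 2)/s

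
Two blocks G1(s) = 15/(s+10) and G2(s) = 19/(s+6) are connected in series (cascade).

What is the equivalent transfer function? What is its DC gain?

Series: multiply transfer functions. G_eq = 15/(s+10) × 19/(s+6) = 285/((s+10)(s+6)). DC gain = 285/(10×6) = 4.75.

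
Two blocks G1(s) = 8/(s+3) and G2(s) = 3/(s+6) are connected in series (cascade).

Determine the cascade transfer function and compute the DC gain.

Series: multiply transfer functions. G_eq = 8/(s+3) × 3/(s+6) = 24/((s+3)(s+6)). DC gain = 24/(3×6) = 1.3333.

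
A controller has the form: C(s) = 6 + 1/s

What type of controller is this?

This is a Proportional-Integral (PI) controller.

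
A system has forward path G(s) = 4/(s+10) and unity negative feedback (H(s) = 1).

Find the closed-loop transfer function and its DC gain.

T(s) = G/(1+GH) = [4/(s+10)] / [1 + 4/(s+10)] = 4/(s+10+4) = 4/(s+14). DC gain = 4/14 = 0.2857.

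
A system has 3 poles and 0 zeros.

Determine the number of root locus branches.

Root locus has n branches where n = number of poles = 3.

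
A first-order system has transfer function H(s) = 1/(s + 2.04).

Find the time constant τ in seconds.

For H(s) = 1/(s + 1/τ), the pole is at -1/τ = -2.04, so τ = 1/2.04 = 0.4902 s.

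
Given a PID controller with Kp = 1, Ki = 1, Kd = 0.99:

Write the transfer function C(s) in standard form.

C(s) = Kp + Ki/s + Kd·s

Substituting values: C(s) = 1 + 1/s + 0.99s = (0.99s² + s + 1)/s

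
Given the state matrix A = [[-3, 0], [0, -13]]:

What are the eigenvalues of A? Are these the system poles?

For diagonal matrix, eigenvalues are diagonal entries: λ₁ = -3, λ₂ = -13. Eigenvalues of A = system poles.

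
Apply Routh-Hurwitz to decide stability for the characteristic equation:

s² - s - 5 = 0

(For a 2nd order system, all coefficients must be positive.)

Coefficients: 1, -1, -5. b=-1, c=-5 not positive, so system is unstable.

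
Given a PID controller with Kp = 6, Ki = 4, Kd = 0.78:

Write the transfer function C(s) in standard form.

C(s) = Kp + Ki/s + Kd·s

Substituting values: C(s) = 6 + 4/s + 0.78s = (0.78s² + 6s + 4)/s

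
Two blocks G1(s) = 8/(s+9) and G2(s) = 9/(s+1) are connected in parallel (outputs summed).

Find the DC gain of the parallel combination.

Parallel: G_eq = G1 + G2. DC gain = G1(0) + G2(0) = 8/9 + 9/1 = 0.8889 + 9 = 9.8889.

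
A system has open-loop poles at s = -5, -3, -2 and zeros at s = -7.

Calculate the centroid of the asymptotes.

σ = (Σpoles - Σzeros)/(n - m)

σ = (Σpoles - Σzeros)/(n - m) = (-10 - (-7))/(3 - 1) = -3/2 = -1.5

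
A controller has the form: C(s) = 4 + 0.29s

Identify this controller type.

This is a Proportional-Derivative (PD) controller.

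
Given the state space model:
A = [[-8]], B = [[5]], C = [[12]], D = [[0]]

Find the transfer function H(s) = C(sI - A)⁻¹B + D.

(sI - A)⁻¹ = 1/(s + 8). H(s) = 12 × 5/(s + 8) + 0 = 60/(s + 8).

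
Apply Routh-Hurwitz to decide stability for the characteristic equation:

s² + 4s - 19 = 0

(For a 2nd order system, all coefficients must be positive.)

Coefficients: 1, 4, -19. c=-19 not positive, so system is unstable.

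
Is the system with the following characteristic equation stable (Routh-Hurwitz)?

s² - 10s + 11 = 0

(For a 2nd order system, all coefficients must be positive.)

Coefficients: 1, -10, 11. b=-10 not positive, so system is unstable.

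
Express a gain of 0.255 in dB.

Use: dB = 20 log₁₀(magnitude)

dB = 20 log₁₀(0.255) = -11.9 dB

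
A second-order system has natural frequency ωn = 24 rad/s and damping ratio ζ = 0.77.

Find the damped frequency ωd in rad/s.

ωd = ωn√(1 - ζ²) = 24√(1 - 0.77²) = 15.31 rad/s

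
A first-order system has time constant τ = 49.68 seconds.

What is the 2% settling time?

For first-order system, 2% settling time ≈ 4τ = 4 × 49.68 = 198.72 s.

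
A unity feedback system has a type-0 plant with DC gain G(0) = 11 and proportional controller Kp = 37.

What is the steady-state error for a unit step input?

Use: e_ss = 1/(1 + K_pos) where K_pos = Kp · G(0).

K_pos = Kp · G(0) = 37 × 11 = 407. e_ss = 1/(1 + 407) = 0.0025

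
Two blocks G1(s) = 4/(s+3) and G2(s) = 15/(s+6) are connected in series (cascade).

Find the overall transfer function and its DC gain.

Series: multiply transfer functions. G_eq = 4/(s+3) × 15/(s+6) = 60/((s+3)(s+6)). DC gain = 60/(3×6) = 3.3333.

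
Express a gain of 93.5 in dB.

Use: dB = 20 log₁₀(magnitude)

dB = 20 log₁₀(93.5) = 39.4 dB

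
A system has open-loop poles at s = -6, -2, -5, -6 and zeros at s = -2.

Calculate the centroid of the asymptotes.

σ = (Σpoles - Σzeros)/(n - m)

σ = (Σpoles - Σzeros)/(n - m) = (-19 - (-2))/(4 - 1) = -17/3 = -5.67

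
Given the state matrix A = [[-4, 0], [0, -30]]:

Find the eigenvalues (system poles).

For diagonal matrix, eigenvalues are diagonal entries: λ₁ = -4, λ₂ = -30.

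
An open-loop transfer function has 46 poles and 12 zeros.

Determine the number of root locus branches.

Root locus has n branches where n = number of poles = 46.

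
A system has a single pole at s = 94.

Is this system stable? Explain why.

Pole at s = 94 is in the right half-plane. Unstable.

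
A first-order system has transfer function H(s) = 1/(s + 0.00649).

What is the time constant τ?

For H(s) = 1/(s + 1/τ), the pole is at -1/τ = -0.00649, so τ = 1/0.00649 = 154.1 s.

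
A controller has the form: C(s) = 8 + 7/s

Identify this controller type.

This is a Proportional-Integral (PI) controller.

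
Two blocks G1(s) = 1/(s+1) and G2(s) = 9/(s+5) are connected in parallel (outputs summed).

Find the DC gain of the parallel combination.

Parallel: G_eq = G1 + G2. DC gain = G1(0) + G2(0) = 1/1 + 9/5 = 1 + 1.8 = 2.8.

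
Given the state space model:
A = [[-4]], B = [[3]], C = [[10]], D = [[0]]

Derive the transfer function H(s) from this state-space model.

(sI - A)⁻¹ = 1/(s + 4). H(s) = 10 × 3/(s + 4) + 0 = 30/(s + 4).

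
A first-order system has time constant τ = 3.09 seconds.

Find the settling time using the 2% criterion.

For first-order system, 2% settling time ≈ 4τ = 4 × 3.09 = 12.36 s.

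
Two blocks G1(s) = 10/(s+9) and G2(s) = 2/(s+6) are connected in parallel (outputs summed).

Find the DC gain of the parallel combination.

Parallel: G_eq = G1 + G2. DC gain = G1(0) + G2(0) = 10/9 + 2/6 = 1.1111 + 0.3333 = 1.4444.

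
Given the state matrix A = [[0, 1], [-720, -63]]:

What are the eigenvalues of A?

det(A - λI) = λ² - (-63)λ + 720 = (λ - (-15))(λ - (-48)). Eigenvalues: -15, -48.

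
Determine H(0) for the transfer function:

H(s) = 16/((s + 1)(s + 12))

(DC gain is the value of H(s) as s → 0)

DC gain = H(0) = 16/(1 × 12) = 16/12 = 1.3333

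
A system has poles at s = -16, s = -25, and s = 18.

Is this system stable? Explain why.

Pole(s) at s = 18 are not in the left half-plane. System is unstable.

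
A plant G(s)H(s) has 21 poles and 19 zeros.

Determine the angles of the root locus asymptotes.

n - m = 21 - 19 = 2. Angles: θk = (2k + 1)·180°/2 = 90°, 270°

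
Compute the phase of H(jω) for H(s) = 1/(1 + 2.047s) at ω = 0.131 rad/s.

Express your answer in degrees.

Phase = -arctan(ωτ) = -arctan(0.131 × 2.047) = -15.0°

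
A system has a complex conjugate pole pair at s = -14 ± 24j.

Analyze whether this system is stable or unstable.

Real part of poles is -14 (< 0, left half-plane). Stable.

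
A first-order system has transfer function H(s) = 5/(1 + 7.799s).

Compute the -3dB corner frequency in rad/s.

Corner frequency = 1/τ = 1/7.799 = 0.128 rad/s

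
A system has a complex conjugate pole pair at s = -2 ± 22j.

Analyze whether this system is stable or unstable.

Real part of poles is -2 (< 0, left half-plane). Stable.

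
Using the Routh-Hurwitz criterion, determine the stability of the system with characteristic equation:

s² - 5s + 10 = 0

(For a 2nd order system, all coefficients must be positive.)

Coefficients: 1, -5, 10. b=-5 not positive, so system is unstable.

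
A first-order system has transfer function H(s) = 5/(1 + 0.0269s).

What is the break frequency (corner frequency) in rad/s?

Corner frequency = 1/τ = 1/0.0269 = 37.175 rad/s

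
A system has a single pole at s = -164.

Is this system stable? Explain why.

Pole at s = -164 is in the left half-plane. Stable.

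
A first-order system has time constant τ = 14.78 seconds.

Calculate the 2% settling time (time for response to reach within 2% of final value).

For first-order system, 2% settling time ≈ 4τ = 4 × 14.78 = 59.12 s.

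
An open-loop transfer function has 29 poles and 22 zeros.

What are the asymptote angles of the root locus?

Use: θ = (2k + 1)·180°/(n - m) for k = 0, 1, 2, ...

n - m = 29 - 22 = 7. Angles: θk = (2k + 1)·180°/7 = 25.71°, 77.14°, 128.57°, 180°, 231.43°, 282.86°, 334.29°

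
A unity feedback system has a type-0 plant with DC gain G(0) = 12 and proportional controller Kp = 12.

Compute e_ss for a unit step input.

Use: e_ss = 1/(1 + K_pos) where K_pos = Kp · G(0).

K_pos = Kp · G(0) = 12 × 12 = 144. e_ss = 1/(1 + 144) = 0.0069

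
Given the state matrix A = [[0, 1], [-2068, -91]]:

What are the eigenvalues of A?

det(A - λI) = λ² - (-91)λ + 2068 = (λ - (-44))(λ - (-47)). Eigenvalues: -44, -47.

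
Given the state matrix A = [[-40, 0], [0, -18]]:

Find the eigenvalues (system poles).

For diagonal matrix, eigenvalues are diagonal entries: λ₁ = -40, λ₂ = -18.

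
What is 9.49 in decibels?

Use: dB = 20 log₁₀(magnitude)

dB = 20 log₁₀(9.49) = 19.5 dB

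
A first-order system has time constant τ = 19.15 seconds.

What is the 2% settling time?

For first-order system, 2% settling time ≈ 4τ = 4 × 19.15 = 76.6 s.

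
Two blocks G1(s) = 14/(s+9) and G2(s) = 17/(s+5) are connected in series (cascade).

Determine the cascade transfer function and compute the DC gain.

Series: multiply transfer functions. G_eq = 14/(s+9) × 17/(s+5) = 238/((s+9)(s+5)). DC gain = 238/(9×5) = 5.2889.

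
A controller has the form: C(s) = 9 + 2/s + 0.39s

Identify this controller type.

This is a Proportional-Integral-Derivative (PID) controller.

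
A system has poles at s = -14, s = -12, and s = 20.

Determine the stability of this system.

Pole(s) at s = 20 are not in the left half-plane. System is unstable.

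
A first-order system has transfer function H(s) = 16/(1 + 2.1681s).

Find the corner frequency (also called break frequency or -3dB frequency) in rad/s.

Corner frequency = 1/τ = 1/2.1681 = 0.461 rad/s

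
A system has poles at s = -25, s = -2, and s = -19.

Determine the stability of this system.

All poles are in the left half-plane. System is stable.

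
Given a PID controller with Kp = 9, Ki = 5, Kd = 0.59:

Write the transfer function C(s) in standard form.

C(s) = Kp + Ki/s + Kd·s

Substituting values: C(s) = 9 + 5/s + 0.59s = (0.59s² + 9s + 5)/s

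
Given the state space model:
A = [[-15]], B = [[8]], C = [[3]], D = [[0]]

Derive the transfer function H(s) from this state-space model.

(sI - A)⁻¹ = 1/(s + 15). H(s) = 3 × 8/(s + 15) + 0 = 24/(s + 15).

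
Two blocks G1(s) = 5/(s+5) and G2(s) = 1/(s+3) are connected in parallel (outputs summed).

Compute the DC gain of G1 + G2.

Parallel: G_eq = G1 + G2. DC gain = G1(0) + G2(0) = 5/5 + 1/3 = 1 + 0.3333 = 1.3333.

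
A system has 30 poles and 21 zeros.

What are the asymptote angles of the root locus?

n - m = 30 - 21 = 9. Angles: θk = (2k + 1)·180°/9 = 20°, 60°, 100°, 140°, 180°, 220°, 260°, 300°, 340°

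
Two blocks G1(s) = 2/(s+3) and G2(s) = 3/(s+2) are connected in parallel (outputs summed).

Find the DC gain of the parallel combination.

Parallel: G_eq = G1 + G2. DC gain = G1(0) + G2(0) = 2/3 + 3/2 = 0.6667 + 1.5 = 2.1667.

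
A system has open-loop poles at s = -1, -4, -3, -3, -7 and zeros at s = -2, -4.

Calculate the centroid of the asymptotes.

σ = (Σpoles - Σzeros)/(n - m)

σ = (Σpoles - Σzeros)/(n - m) = (-18 - (-6))/(5 - 2) = -12/3 = -4.0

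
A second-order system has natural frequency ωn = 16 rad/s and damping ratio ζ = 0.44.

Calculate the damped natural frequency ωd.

ωd = ωn√(1 - ζ²) = 16√(1 - 0.44²) = 14.37 rad/s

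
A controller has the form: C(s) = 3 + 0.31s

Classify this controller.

This is a Proportional-Derivative (PD) controller.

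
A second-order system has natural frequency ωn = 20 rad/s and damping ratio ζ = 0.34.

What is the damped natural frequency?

ωd = ωn√(1 - ζ²) = 20√(1 - 0.34²) = 18.81 rad/s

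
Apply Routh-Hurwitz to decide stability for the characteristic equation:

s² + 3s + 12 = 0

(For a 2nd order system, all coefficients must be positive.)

Coefficients: 1, 3, 12. All positive, so system is stable.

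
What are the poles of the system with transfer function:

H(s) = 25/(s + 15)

Pole is where denominator = 0: s + 15 = 0, so s = -15.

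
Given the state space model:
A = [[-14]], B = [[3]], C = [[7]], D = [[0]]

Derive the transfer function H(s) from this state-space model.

(sI - A)⁻¹ = 1/(s + 14). H(s) = 7 × 3/(s + 14) + 0 = 21/(s + 14).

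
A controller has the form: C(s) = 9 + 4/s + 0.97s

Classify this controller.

This is a Proportional-Integral-Derivative (PID) controller.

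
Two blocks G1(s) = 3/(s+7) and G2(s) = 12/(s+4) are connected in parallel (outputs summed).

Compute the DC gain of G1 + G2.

Parallel: G_eq = G1 + G2. DC gain = G1(0) + G2(0) = 3/7 + 12/4 = 0.4286 + 3 = 3.4286.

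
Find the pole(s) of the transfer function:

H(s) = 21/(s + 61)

Pole is where denominator = 0: s + 61 = 0, so s = -61.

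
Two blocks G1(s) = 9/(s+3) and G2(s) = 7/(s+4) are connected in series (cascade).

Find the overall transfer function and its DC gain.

Series: multiply transfer functions. G_eq = 9/(s+3) × 7/(s+4) = 63/((s+3)(s+4)). DC gain = 63/(3×4) = 5.25.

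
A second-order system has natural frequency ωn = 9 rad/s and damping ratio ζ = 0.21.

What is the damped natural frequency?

ωd = ωn√(1 - ζ²) = 9√(1 - 0.21²) = 8.8 rad/s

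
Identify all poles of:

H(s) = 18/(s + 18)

Pole is where denominator = 0: s + 18 = 0, so s = -18.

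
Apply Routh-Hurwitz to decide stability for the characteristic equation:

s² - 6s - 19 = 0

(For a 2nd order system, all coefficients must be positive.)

Coefficients: 1, -6, -19. b=-6, c=-19 not positive, so system is unstable.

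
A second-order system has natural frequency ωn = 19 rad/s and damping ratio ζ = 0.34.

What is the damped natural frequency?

ωd = ωn√(1 - ζ²) = 19√(1 - 0.34²) = 17.87 rad/s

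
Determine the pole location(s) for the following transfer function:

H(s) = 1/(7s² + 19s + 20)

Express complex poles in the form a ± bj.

Discriminant = 19² - 4×7×20 = 361 - 560 = -199 < 0, so the poles are a complex conjugate pair s = (-19 ± j√199)/(2×7). Real part = -19/(2×7) = -19/14 ≈ -1.3571; imaginary part = ±√199/(2×7) ≈ 1.0076. Poles: s = -1.3571 ± 1.0076j.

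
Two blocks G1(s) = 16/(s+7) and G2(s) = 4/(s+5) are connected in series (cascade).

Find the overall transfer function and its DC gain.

Series: multiply transfer functions. G_eq = 16/(s+7) × 4/(s+5) = 64/((s+7)(s+5)). DC gain = 64/(7×5) = 1.8286.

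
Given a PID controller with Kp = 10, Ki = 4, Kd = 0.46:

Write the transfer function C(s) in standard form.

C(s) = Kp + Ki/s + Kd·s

Substituting values: C(s) = 10 + 4/s + 0.46s = (0.46s² + 10s + 4)/s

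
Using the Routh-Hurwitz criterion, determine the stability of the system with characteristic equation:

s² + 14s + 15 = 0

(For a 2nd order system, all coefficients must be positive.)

Coefficients: 1, 14, 15. All positive, so system is stable.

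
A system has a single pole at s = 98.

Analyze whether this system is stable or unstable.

Pole at s = 98 is in the right half-plane. Unstable.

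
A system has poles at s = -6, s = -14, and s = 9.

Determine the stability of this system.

Pole(s) at s = 9 are not in the left half-plane. System is unstable.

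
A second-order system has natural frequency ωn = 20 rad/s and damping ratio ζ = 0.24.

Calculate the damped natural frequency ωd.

ωd = ωn√(1 - ζ²) = 20√(1 - 0.24²) = 19.42 rad/s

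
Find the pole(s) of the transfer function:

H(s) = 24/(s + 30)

Pole is where denominator = 0: s + 30 = 0, so s = -30.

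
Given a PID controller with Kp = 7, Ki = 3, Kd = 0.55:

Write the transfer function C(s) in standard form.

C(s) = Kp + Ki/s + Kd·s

Substituting values: C(s) = 7 + 3/s + 0.55s = (0.55s² + 7s + 3)/s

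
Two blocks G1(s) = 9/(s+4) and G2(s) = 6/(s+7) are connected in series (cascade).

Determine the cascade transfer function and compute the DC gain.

Series: multiply transfer functions. G_eq = 9/(s+4) × 6/(s+7) = 54/((s+4)(s+7)). DC gain = 54/(4×7) = 1.9286.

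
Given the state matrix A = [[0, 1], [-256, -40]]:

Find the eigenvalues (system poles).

det(A - λI) = λ² - (-40)λ + 256 = (λ - (-8))(λ - (-32)). Eigenvalues: -8, -32.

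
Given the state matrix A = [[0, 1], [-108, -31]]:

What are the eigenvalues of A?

det(A - λI) = λ² - (-31)λ + 108 = (λ - (-4))(λ - (-27)). Eigenvalues: -4, -27.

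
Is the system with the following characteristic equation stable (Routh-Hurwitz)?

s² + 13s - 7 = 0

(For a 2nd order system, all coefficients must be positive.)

Coefficients: 1, 13, -7. c=-7 not positive, so system is unstable.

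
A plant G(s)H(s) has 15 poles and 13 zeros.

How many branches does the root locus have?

Root locus has n branches where n = number of poles = 15.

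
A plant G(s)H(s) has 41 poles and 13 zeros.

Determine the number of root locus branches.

Root locus has n branches where n = number of poles = 41.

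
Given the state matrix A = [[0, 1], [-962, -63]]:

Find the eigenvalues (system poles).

det(A - λI) = λ² - (-63)λ + 962 = (λ - (-37))(λ - (-26)). Eigenvalues: -37, -26.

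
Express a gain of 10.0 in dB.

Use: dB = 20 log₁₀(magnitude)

dB = 20 log₁₀(10.0) = 20.0 dB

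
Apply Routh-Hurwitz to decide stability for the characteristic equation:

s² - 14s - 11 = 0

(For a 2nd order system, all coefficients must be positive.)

Coefficients: 1, -14, -11. b=-14, c=-11 not positive, so system is unstable.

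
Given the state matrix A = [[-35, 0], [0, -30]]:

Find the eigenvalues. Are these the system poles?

For diagonal matrix, eigenvalues are diagonal entries: λ₁ = -35, λ₂ = -30. Eigenvalues of A = system poles.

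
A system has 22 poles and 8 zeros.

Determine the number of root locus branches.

Root locus has n branches where n = number of poles = 22.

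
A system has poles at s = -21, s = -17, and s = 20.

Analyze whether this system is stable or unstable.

Pole(s) at s = 20 are not in the left half-plane. System is unstable.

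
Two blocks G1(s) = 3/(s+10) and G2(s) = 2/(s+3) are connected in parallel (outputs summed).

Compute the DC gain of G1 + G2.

Parallel: G_eq = G1 + G2. DC gain = G1(0) + G2(0) = 3/10 + 2/3 = 0.3 + 0.6667 = 0.9667.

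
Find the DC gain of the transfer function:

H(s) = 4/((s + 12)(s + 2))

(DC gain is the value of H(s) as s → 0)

DC gain = H(0) = 4/(12 × 2) = 4/24 = 0.1667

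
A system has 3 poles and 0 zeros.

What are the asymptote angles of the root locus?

n - m = 3 - 0 = 3. Angles: θk = (2k + 1)·180°/3 = 60°, 180°, 300°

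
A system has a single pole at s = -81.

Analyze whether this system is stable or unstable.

Pole at s = -81 is in the left half-plane. Stable.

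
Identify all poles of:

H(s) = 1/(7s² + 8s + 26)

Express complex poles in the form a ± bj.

Discriminant = 8² - 4×7×26 = 64 - 728 = -664 < 0, so the poles are a complex conjugate pair s = (-8 ± j√664)/(2×7). Real part = -8/(2×7) = -8/14 ≈ -0.5714; imaginary part = ±√664/(2×7) ≈ 1.8406. Poles: s = -0.5714 ± 1.8406j.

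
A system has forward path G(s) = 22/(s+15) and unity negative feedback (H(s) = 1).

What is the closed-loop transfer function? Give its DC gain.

T(s) = G/(1+GH) = [22/(s+15)] / [1 + 22/(s+15)] = 22/(s+15+22) = 22/(s+37). DC gain = 22/37 = 0.5946.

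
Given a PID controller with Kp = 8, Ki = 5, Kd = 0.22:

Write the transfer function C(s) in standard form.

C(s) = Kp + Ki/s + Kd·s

Substituting values: C(s) = 8 + 5/s + 0.22s = (0.22s² + 8s + 5)/s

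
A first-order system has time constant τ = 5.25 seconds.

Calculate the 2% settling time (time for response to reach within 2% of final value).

For first-order system, 2% settling time ≈ 4τ = 4 × 5.25 = 21.0 s.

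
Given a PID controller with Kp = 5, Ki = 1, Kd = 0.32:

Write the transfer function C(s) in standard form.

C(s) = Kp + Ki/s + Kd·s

Substituting values: C(s) = 5 + 1/s + 0.32s = (0.32s² + 5s + 1)/s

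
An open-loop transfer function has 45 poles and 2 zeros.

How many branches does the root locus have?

Root locus has n branches where n = number of poles = 45.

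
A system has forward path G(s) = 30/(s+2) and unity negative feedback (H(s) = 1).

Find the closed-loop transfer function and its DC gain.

T(s) = G/(1+GH) = [30/(s+2)] / [1 + 30/(s+2)] = 30/(s+2+30) = 30/(s+32). DC gain = 30/32 = 0.9375.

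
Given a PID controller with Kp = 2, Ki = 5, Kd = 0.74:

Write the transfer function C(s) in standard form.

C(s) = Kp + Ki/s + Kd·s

Substituting values: C(s) = 2 + 5/s + 0.74s = (0.74s² + 2s + 5)/s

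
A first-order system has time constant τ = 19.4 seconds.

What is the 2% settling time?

For first-order system, 2% settling time ≈ 4τ = 4 × 19.4 = 77.6 s.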